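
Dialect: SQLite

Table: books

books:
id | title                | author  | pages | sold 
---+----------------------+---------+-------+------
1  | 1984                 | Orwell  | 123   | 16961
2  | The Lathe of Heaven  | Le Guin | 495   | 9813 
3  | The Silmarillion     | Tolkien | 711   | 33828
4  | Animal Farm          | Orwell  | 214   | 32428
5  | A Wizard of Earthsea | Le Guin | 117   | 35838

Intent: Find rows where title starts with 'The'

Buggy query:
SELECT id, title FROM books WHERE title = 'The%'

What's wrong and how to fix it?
Bug: '=' compares the literal string including the % character; pattern matching needs LIKE

Fix: Use LIKE for wildcard pattern matching

Corrected query:
SELECT id, title FROM books WHERE title LIKE 'The%'

Result:
id | title              
---+--------------------
2  | The Lathe of Heaven
3  | The Silmarillion   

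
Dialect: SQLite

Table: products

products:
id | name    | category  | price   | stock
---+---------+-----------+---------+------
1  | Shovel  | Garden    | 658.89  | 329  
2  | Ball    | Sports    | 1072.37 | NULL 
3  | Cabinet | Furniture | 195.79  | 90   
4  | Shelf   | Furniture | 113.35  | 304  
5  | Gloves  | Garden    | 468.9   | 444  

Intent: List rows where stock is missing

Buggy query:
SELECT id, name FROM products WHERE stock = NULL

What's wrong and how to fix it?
Bug: '= NULL' is always unknown in SQL three-valued logic, so no rows match

Fix: Use IS NULL to test for NULL

Corrected query:
SELECT id, name FROM products WHERE stock IS NULL

Result:
id | name
---+-----
2  | Ball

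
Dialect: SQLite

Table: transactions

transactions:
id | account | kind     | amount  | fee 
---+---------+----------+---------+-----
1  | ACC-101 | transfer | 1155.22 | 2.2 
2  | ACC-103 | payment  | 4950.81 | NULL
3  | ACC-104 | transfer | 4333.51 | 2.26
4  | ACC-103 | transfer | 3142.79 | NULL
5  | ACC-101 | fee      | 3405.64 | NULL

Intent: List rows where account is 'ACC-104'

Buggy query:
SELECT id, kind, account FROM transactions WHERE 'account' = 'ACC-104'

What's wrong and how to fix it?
Bug: Single quotes denote string literals in SQL; the column name is being compared as a constant string

Fix: Remove the quotes around the column name (or use double quotes for an identifier)

Corrected query:
SELECT id, kind, account FROM transactions WHERE account = 'ACC-104'

Result:
id | kind     | account
---+----------+--------
3  | transfer | ACC-104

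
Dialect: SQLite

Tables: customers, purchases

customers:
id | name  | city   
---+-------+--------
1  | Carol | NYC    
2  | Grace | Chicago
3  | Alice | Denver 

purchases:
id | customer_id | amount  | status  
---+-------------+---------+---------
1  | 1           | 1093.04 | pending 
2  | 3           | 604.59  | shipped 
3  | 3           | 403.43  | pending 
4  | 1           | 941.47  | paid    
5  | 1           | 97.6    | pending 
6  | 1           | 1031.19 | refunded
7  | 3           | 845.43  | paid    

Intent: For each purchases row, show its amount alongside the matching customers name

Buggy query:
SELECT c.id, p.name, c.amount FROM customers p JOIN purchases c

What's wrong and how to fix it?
Bug: JOIN with no ON clause produces a cartesian product; every purchases row pairs with every customers row

Fix: Add ON c.customer_id = p.id to the JOIN

Corrected query:
SELECT c.id, p.name, c.amount FROM customers p JOIN purchases c ON c.customer_id = p.id

Result:
id | name  | amount 
---+-------+--------
1  | Carol | 1093.04
2  | Alice | 604.59 
3  | Alice | 403.43 
4  | Carol | 941.47 
5  | Carol | 97.6   
6  | Carol | 1031.19
7  | Alice | 845.43 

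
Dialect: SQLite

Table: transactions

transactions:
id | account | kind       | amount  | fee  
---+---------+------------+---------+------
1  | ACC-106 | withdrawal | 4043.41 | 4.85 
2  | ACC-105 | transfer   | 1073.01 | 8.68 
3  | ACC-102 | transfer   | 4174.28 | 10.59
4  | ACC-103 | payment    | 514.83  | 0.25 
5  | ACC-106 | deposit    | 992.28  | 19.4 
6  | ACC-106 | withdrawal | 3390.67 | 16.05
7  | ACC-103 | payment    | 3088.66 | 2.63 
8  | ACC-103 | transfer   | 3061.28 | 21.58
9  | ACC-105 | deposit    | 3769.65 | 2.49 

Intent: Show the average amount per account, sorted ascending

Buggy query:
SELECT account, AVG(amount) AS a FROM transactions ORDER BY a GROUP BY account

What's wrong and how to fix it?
Bug: ORDER BY appears before GROUP BY; SQL clause order requires GROUP BY first

Fix: Move ORDER BY to the end, after GROUP BY

Corrected query:
SELECT account, AVG(amount) AS a FROM transactions GROUP BY account ORDER BY a

Result:
account | a          
--------+------------
ACC-103 | 2221.59    
ACC-105 | 2421.33    
ACC-106 | 2808.786667
ACC-102 | 4174.28    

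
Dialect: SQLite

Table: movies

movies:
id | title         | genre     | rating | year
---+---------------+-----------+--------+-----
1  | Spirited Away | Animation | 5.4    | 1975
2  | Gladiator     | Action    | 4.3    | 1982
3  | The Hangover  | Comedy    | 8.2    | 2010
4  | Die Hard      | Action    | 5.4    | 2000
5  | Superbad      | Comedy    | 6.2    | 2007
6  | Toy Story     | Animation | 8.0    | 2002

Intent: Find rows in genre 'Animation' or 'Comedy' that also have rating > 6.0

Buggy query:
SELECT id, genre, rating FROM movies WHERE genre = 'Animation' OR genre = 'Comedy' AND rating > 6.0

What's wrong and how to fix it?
Bug: Without parentheses, AND is evaluated before OR, so the rating filter only applies to the 'Comedy' branch

Fix: Group the OR with parentheses (or use IN), then AND the threshold

Corrected query:
SELECT id, genre, rating FROM movies WHERE (genre = 'Animation' OR genre = 'Comedy') AND rating > 6.0

Result:
id | genre     | rating
---+-----------+-------
3  | Comedy    | 8.2   
5  | Comedy    | 6.2   
6  | Animation | 8     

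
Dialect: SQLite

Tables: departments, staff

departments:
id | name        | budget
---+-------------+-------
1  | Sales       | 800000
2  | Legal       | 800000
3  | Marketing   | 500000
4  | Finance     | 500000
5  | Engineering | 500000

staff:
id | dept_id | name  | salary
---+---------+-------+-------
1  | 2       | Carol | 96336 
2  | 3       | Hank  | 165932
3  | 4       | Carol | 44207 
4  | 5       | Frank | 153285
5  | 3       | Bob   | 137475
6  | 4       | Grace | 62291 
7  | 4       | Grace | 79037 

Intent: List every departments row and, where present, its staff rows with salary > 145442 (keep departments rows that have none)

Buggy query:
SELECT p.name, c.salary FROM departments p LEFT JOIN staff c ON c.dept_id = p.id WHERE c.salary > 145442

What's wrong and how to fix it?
Bug: Filtering c.salary in WHERE discards the NULL rows produced by LEFT JOIN, turning it into an inner join

Fix: Put 'c.salary > 145442' in the JOIN's ON clause instead of WHERE

Corrected query:
SELECT p.name, c.salary FROM departments p LEFT JOIN staff c ON c.dept_id = p.id AND c.salary > 145442

Result:
name        | salary
------------+-------
Sales       | NULL  
Legal       | NULL  
Marketing   | 165932
Finance     | NULL  
Engineering | 153285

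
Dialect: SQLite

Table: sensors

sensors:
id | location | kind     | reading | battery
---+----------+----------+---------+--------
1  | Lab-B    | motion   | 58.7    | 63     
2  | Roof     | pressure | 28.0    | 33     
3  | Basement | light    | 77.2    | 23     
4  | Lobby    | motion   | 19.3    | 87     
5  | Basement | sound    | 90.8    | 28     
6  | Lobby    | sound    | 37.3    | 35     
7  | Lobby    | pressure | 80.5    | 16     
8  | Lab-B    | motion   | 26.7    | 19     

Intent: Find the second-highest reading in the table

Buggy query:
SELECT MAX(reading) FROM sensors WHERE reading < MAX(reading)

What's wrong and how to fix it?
Bug: MAX(reading) on the right of the comparison is an aggregate-in-WHERE error

Fix: Compute the overall MAX in a subquery, then take MAX of rows below it

Corrected query:
SELECT MAX(reading) FROM sensors WHERE reading < (SELECT MAX(reading) FROM sensors)

Result:
MAX(reading)
------------
80.5        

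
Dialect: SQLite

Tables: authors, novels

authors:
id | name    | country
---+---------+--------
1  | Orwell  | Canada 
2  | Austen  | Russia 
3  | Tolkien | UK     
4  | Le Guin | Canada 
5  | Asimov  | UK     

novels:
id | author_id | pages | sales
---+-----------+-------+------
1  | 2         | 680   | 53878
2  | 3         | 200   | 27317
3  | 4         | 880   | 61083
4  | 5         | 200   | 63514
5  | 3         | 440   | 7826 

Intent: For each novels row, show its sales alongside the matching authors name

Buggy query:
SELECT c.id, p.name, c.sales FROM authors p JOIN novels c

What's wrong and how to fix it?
Bug: JOIN with no ON clause produces a cartesian product; every novels row pairs with every authors row

Fix: Add ON c.author_id = p.id to the JOIN

Corrected query:
SELECT c.id, p.name, c.sales FROM authors p JOIN novels c ON c.author_id = p.id

Result:
id | name    | sales
---+---------+------
1  | Austen  | 53878
2  | Tolkien | 27317
3  | Le Guin | 61083
4  | Asimov  | 63514
5  | Tolkien | 7826 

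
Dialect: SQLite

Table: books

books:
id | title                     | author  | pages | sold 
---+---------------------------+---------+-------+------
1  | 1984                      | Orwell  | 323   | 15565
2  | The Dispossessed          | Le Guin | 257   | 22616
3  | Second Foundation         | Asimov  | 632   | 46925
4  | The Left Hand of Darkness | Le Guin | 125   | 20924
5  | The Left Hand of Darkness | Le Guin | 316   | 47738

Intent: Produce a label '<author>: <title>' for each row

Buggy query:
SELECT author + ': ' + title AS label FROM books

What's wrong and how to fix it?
Bug: '+' is numeric addition; on text columns SQLite converts them to 0 instead of concatenating

Fix: Replace + with || to concatenate text

Corrected query:
SELECT author || ': ' || title AS label FROM books

Result:
label                             
----------------------------------
Orwell: 1984                      
Le Guin: The Dispossessed         
Asimov: Second Foundation         
Le Guin: The Left Hand of Darkness
Le Guin: The Left Hand of Darkness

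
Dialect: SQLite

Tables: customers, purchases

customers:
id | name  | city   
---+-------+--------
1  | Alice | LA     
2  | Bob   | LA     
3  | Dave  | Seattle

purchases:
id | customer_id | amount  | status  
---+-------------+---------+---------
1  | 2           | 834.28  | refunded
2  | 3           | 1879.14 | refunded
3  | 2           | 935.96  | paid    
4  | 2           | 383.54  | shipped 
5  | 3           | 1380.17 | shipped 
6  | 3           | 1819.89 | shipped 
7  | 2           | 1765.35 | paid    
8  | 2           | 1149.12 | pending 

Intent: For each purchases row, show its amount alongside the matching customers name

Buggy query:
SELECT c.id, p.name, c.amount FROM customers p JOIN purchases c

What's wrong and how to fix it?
Bug: Missing join condition: each purchases row is matched to all customers rows instead of just its own

Fix: Add ON c.customer_id = p.id to the JOIN

Corrected query:
SELECT c.id, p.name, c.amount FROM customers p JOIN purchases c ON c.customer_id = p.id

Result:
id | name | amount 
---+------+--------
1  | Bob  | 834.28 
2  | Dave | 1879.14
3  | Bob  | 935.96 
4  | Bob  | 383.54 
5  | Dave | 1380.17
6  | Dave | 1819.89
7  | Bob  | 1765.35
8  | Bob  | 1149.12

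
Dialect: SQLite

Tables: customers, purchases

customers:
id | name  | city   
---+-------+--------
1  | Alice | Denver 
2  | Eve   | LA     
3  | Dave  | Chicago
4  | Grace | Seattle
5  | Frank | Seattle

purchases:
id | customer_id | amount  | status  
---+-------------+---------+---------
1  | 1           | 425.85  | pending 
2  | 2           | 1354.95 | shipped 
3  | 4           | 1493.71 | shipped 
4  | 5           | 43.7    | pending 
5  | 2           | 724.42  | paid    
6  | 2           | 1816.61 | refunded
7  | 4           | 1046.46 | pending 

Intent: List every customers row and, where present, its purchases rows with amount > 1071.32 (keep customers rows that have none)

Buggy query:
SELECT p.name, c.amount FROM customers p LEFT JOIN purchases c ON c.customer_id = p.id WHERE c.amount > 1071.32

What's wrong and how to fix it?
Bug: Filtering c.amount in WHERE discards the NULL rows produced by LEFT JOIN, turning it into an inner join

Fix: Put 'c.amount > 1071.32' in the JOIN's ON clause instead of WHERE

Corrected query:
SELECT p.name, c.amount FROM customers p LEFT JOIN purchases c ON c.customer_id = p.id AND c.amount > 1071.32

Result:
name  | amount 
------+--------
Alice | NULL   
Eve   | 1354.95
Eve   | 1816.61
Dave  | NULL   
Grace | 1493.71
Frank | NULL   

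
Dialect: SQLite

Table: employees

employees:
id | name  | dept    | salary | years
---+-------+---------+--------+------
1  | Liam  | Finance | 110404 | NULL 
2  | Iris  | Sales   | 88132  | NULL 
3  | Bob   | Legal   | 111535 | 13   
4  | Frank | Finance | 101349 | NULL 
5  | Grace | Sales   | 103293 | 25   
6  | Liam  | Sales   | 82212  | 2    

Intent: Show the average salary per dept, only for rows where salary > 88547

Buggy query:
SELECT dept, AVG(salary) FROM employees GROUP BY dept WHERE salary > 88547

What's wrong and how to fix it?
Bug: WHERE cannot follow GROUP BY

Fix: Move the WHERE clause before GROUP BY

Corrected query:
SELECT dept, AVG(salary) FROM employees WHERE salary > 88547 GROUP BY dept

Result:
dept    | AVG(salary)
--------+------------
Finance | 105876.5   
Legal   | 111535     
Sales   | 103293     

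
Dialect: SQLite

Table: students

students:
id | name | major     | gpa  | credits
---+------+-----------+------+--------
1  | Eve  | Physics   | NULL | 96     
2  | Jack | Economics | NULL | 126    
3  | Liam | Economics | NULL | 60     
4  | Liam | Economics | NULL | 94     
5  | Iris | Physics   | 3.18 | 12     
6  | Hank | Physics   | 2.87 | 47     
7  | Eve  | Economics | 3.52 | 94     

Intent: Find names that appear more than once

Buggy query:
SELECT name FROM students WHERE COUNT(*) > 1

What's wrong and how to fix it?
Bug: WHERE can't reference COUNT(*); aggregates are computed after WHERE

Fix: Group first, then use HAVING for the count condition

Corrected query:
SELECT name FROM students GROUP BY name HAVING COUNT(*) > 1

Result:
name
----
Eve 
Liam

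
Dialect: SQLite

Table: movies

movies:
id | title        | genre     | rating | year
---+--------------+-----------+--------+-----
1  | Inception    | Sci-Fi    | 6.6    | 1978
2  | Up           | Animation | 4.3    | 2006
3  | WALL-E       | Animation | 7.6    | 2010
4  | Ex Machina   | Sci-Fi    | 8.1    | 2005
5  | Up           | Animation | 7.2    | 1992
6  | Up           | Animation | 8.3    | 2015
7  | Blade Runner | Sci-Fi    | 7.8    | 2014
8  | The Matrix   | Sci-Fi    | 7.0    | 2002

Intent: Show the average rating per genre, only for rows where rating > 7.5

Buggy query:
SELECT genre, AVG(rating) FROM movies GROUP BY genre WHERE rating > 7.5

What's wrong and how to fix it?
Bug: WHERE cannot follow GROUP BY

Fix: Place WHERE between FROM and GROUP BY

Corrected query:
SELECT genre, AVG(rating) FROM movies WHERE rating > 7.5 GROUP BY genre

Result:
genre     | AVG(rating)
----------+------------
Animation | 7.95       
Sci-Fi    | 7.95       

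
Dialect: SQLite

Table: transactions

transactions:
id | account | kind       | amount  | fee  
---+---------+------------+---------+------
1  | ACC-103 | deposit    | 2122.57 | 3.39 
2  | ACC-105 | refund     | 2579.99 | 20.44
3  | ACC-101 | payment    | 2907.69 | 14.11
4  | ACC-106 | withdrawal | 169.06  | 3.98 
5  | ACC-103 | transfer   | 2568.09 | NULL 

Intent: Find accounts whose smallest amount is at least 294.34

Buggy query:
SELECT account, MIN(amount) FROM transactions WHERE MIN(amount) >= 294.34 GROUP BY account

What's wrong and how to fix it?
Bug: Aggregates like MIN are computed per group after WHERE runs

Fix: Replace WHERE with HAVING after the GROUP BY

Corrected query:
SELECT account, MIN(amount) FROM transactions GROUP BY account HAVING MIN(amount) >= 294.34

Result:
account | MIN(amount)
--------+------------
ACC-101 | 2907.69    
ACC-103 | 2122.57    
ACC-105 | 2579.99    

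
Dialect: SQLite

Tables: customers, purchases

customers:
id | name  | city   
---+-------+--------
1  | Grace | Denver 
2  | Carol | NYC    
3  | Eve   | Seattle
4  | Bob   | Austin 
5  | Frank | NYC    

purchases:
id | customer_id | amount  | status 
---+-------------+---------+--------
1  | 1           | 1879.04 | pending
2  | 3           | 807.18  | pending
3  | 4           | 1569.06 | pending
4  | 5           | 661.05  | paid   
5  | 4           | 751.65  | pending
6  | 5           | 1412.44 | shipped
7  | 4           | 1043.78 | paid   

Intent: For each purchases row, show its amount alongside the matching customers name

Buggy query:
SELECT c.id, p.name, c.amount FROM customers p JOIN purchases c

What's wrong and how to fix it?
Bug: JOIN with no ON clause produces a cartesian product; every purchases row pairs with every customers row

Fix: Add ON c.customer_id = p.id to the JOIN

Corrected query:
SELECT c.id, p.name, c.amount FROM customers p JOIN purchases c ON c.customer_id = p.id

Result:
id | name  | amount 
---+-------+--------
1  | Grace | 1879.04
2  | Eve   | 807.18 
3  | Bob   | 1569.06
4  | Frank | 661.05 
5  | Bob   | 751.65 
6  | Frank | 1412.44
7  | Bob   | 1043.78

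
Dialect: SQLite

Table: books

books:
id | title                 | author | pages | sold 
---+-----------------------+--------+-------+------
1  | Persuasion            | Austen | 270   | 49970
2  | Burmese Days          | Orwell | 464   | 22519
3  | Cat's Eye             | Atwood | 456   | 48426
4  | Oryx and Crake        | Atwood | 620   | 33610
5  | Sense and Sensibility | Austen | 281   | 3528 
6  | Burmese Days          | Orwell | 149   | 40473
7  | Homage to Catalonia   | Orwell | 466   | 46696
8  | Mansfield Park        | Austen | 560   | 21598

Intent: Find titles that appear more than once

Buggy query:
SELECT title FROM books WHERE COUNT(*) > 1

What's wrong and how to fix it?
Bug: WHERE can't reference COUNT(*); aggregates are computed after WHERE

Fix: GROUP BY title, then filter groups with HAVING COUNT(*) > 1

Corrected query:
SELECT title FROM books GROUP BY title HAVING COUNT(*) > 1

Result:
title       
------------
Burmese Days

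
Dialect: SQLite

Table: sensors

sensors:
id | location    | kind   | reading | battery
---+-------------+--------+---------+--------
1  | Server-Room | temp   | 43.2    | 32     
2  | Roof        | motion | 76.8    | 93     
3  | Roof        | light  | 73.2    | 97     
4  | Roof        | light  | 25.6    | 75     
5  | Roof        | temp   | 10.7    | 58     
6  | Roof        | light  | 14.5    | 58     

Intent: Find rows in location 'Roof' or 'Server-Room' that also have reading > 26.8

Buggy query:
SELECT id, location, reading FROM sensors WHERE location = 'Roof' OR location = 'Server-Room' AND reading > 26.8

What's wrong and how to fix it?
Bug: Without parentheses, AND is evaluated before OR, so the reading filter only applies to the 'Server-Room' branch

Fix: Group the OR with parentheses (or use IN), then AND the threshold

Corrected query:
SELECT id, location, reading FROM sensors WHERE (location = 'Roof' OR location = 'Server-Room') AND reading > 26.8

Result:
id | location    | reading
---+-------------+--------
1  | Server-Room | 43.2   
2  | Roof        | 76.8   
3  | Roof        | 73.2   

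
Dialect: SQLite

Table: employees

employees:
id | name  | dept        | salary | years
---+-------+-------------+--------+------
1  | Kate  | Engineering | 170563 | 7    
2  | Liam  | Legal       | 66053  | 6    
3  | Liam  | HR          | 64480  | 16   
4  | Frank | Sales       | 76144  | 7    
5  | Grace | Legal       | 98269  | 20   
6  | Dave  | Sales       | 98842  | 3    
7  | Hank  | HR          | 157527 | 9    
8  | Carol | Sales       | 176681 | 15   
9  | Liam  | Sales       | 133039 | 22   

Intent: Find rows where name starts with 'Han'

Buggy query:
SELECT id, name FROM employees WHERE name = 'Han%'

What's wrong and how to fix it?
Bug: Wildcards only work with LIKE; '=' treats '%' as a literal character

Fix: Use LIKE for wildcard pattern matching

Corrected query:
SELECT id, name FROM employees WHERE name LIKE 'Han%'

Result:
id | name
---+-----
7  | Hank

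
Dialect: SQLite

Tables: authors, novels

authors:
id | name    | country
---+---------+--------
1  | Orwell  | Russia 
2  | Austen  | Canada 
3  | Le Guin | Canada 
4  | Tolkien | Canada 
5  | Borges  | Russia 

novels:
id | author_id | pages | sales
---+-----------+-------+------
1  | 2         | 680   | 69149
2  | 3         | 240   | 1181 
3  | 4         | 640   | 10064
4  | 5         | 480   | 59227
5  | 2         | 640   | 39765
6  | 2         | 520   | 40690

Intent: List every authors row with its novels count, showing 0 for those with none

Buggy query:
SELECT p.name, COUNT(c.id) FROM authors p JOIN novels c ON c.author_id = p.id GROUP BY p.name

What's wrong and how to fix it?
Bug: INNER JOIN drops authors rows that have no matching novels rows

Fix: Use LEFT JOIN so parents without children still appear (COUNT(c.id) gives 0)

Corrected query:
SELECT p.name, COUNT(c.id) FROM authors p LEFT JOIN novels c ON c.author_id = p.id GROUP BY p.name

Result:
name    | COUNT(c.id)
--------+------------
Austen  | 3          
Borges  | 1          
Le Guin | 1          
Orwell  | 0          
Tolkien | 1          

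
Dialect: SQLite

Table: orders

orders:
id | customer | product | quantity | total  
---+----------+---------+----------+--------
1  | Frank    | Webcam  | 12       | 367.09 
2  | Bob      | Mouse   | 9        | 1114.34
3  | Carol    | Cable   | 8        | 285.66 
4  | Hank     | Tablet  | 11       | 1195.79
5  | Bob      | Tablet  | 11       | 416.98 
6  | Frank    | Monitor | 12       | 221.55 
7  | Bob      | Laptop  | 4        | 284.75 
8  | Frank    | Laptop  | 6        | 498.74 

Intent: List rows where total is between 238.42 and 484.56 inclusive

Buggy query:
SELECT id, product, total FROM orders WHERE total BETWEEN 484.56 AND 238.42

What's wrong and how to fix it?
Bug: The bounds are reversed; BETWEEN a AND b requires a <= b to match anything

Fix: Write BETWEEN 238.42 AND 484.56

Corrected query:
SELECT id, product, total FROM orders WHERE total BETWEEN 238.42 AND 484.56

Result:
id | product | total 
---+---------+-------
1  | Webcam  | 367.09
3  | Cable   | 285.66
5  | Tablet  | 416.98
7  | Laptop  | 284.75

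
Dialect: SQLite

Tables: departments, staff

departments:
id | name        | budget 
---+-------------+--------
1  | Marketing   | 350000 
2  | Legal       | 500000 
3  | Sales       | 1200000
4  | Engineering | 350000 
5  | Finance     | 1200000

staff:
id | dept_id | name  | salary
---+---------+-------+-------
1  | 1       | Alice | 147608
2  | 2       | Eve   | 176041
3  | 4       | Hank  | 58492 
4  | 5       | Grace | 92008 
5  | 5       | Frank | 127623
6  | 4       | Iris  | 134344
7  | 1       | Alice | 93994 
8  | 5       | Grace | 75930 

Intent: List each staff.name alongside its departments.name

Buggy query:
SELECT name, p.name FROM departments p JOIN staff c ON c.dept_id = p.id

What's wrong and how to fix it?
Bug: 'name' exists in both joined tables, so the database can't tell which one is meant

Fix: Prefix ambiguous columns with the table alias

Corrected query:
SELECT c.name, p.name FROM departments p JOIN staff c ON c.dept_id = p.id

Result:
name  | name       
------+------------
Alice | Marketing  
Eve   | Legal      
Hank  | Engineering
Grace | Finance    
Frank | Finance    
Iris  | Engineering
Alice | Marketing  
Grace | Finance    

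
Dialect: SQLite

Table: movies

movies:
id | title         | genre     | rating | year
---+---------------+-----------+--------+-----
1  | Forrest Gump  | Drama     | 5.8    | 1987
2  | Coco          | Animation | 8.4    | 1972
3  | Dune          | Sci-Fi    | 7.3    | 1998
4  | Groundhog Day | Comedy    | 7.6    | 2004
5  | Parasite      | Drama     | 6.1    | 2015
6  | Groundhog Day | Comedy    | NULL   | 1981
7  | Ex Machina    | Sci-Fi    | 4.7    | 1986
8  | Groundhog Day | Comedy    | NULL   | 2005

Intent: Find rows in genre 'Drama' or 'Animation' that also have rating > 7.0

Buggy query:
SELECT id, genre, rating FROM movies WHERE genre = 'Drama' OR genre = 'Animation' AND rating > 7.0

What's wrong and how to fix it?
Bug: Without parentheses, AND is evaluated before OR, so the rating filter only applies to the 'Animation' branch

Fix: Add parentheses around the OR so the AND applies to both alternatives

Corrected query:
SELECT id, genre, rating FROM movies WHERE (genre = 'Drama' OR genre = 'Animation') AND rating > 7.0

Result:
id | genre     | rating
---+-----------+-------
2  | Animation | 8.4   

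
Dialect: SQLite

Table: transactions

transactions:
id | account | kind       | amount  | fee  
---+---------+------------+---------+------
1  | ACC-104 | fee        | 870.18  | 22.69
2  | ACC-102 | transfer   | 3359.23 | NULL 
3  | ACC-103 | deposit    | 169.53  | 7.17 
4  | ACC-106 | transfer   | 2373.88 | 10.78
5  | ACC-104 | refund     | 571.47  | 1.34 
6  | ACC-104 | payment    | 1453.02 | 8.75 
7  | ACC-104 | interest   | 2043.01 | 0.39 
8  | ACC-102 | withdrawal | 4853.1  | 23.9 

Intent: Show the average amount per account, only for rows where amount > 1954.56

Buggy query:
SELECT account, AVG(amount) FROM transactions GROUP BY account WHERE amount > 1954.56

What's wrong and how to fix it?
Bug: WHERE cannot follow GROUP BY

Fix: Place WHERE between FROM and GROUP BY

Corrected query:
SELECT account, AVG(amount) FROM transactions WHERE amount > 1954.56 GROUP BY account

Result:
account | AVG(amount)
--------+------------
ACC-102 | 4106.165   
ACC-104 | 2043.01    
ACC-106 | 2373.88    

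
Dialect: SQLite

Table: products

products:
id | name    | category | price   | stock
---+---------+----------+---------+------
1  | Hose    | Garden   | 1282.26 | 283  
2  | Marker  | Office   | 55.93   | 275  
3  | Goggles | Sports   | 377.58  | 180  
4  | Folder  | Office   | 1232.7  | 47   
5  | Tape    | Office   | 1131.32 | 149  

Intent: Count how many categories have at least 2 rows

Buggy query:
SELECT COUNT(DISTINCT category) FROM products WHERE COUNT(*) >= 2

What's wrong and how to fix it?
Bug: WHERE filters individual rows, not groups, so a group-level COUNT is invalid there

Fix: Use a subquery that GROUPs and filters with HAVING, then count its rows

Corrected query:
SELECT COUNT(*) FROM (SELECT category FROM products GROUP BY category HAVING COUNT(*) >= 2)

Result:
COUNT(*)
--------
1       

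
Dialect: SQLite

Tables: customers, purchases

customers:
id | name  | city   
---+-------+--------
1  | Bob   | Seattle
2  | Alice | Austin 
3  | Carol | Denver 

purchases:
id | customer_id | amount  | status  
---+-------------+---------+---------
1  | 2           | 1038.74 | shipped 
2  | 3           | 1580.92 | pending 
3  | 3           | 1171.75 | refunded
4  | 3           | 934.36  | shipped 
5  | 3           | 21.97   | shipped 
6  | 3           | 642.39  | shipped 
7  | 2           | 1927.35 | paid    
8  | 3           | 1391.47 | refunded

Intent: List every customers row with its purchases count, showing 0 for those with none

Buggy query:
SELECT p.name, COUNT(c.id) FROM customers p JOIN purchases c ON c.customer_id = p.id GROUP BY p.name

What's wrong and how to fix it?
Bug: INNER JOIN drops customers rows that have no matching purchases rows

Fix: Use LEFT JOIN so parents without children still appear (COUNT(c.id) gives 0)

Corrected query:
SELECT p.name, COUNT(c.id) FROM customers p LEFT JOIN purchases c ON c.customer_id = p.id GROUP BY p.name

Result:
name  | COUNT(c.id)
------+------------
Alice | 2          
Bob   | 0          
Carol | 6          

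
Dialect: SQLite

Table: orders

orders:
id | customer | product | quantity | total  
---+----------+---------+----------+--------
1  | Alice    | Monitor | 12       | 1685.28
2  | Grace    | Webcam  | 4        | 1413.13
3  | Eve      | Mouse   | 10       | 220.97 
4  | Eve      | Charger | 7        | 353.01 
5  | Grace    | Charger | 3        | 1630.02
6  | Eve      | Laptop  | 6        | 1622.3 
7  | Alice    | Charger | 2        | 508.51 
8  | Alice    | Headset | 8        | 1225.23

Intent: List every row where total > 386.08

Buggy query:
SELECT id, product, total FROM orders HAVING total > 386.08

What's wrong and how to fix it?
Bug: HAVING filters the output of aggregation, but this query has no GROUP BY and no aggregate functions, so SQLite rejects it (HAVING clause on a non-aggregate query); the condition here is per row

Fix: Use WHERE for row-level filtering

Corrected query:
SELECT id, product, total FROM orders WHERE total > 386.08

Result:
id | product | total  
---+---------+--------
1  | Monitor | 1685.28
2  | Webcam  | 1413.13
5  | Charger | 1630.02
6  | Laptop  | 1622.3 
7  | Charger | 508.51 
8  | Headset | 1225.23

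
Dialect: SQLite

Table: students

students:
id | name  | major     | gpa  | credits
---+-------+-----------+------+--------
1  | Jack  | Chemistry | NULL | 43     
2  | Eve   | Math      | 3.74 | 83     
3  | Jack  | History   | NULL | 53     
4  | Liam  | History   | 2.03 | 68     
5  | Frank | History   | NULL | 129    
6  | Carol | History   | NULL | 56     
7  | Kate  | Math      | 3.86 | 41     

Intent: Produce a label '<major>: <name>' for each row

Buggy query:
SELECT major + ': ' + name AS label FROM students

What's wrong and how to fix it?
Bug: '+' is numeric addition; on text columns SQLite converts them to 0 instead of concatenating

Fix: Use the || operator for string concatenation

Corrected query:
SELECT major || ': ' || name AS label FROM students

Result:
label          
---------------
Chemistry: Jack
Math: Eve      
History: Jack  
History: Liam  
History: Frank 
History: Carol 
Math: Kate     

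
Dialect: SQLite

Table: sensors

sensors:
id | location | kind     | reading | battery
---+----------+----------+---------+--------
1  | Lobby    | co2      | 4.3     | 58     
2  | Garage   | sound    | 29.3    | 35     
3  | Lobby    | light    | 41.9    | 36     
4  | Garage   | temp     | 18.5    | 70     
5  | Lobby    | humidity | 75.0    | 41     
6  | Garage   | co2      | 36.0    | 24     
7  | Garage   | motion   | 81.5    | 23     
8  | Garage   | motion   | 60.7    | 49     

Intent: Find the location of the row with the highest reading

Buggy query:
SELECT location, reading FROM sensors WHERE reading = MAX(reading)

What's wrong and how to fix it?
Bug: WHERE is evaluated per row; an aggregate over the whole table isn't defined there

Fix: Wrap MAX in a scalar subquery so WHERE compares against a single value

Corrected query:
SELECT location, reading FROM sensors WHERE reading = (SELECT MAX(reading) FROM sensors)

Result:
location | reading
---------+--------
Garage   | 81.5   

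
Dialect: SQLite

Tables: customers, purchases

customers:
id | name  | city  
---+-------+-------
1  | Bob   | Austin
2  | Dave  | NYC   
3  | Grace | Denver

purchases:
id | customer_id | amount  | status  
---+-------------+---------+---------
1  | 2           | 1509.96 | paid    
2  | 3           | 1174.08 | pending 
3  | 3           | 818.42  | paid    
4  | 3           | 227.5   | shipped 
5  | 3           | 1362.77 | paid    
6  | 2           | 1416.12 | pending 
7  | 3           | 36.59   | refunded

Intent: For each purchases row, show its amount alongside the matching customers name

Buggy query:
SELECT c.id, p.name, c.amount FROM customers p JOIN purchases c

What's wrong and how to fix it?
Bug: JOIN with no ON clause produces a cartesian product; every purchases row pairs with every customers row

Fix: Add ON c.customer_id = p.id to the JOIN

Corrected query:
SELECT c.id, p.name, c.amount FROM customers p JOIN purchases c ON c.customer_id = p.id

Result:
id | name  | amount 
---+-------+--------
1  | Dave  | 1509.96
2  | Grace | 1174.08
3  | Grace | 818.42 
4  | Grace | 227.5  
5  | Grace | 1362.77
6  | Dave  | 1416.12
7  | Grace | 36.59  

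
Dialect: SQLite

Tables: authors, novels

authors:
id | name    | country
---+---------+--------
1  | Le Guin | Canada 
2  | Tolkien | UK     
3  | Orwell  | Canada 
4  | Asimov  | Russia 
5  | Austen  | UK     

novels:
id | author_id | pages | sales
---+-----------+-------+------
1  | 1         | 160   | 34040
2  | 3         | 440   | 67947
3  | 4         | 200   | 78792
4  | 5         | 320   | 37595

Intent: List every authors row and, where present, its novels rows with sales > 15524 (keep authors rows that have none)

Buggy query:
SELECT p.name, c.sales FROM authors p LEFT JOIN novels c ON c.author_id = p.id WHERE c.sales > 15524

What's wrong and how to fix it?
Bug: Filtering c.sales in WHERE discards the NULL rows produced by LEFT JOIN, turning it into an inner join

Fix: Move the right-table condition into the ON clause so unmatched parents are kept

Corrected query:
SELECT p.name, c.sales FROM authors p LEFT JOIN novels c ON c.author_id = p.id AND c.sales > 15524

Result:
name    | sales
--------+------
Le Guin | 34040
Tolkien | NULL 
Orwell  | 67947
Asimov  | 78792
Austen  | 37595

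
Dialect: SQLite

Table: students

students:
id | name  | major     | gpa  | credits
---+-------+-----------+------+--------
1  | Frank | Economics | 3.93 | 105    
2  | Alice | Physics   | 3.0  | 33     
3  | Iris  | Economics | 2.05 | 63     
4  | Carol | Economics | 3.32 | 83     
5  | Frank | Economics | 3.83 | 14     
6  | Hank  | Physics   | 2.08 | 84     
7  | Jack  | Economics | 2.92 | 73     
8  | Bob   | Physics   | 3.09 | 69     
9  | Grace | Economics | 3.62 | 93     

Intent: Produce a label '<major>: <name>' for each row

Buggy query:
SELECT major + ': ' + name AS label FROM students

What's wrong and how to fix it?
Bug: '+' is numeric addition; on text columns SQLite converts them to 0 instead of concatenating

Fix: Use the || operator for string concatenation

Corrected query:
SELECT major || ': ' || name AS label FROM students

Result:
label           
----------------
Economics: Frank
Physics: Alice  
Economics: Iris 
Economics: Carol
Economics: Frank
Physics: Hank   
Economics: Jack 
Physics: Bob    
Economics: Grace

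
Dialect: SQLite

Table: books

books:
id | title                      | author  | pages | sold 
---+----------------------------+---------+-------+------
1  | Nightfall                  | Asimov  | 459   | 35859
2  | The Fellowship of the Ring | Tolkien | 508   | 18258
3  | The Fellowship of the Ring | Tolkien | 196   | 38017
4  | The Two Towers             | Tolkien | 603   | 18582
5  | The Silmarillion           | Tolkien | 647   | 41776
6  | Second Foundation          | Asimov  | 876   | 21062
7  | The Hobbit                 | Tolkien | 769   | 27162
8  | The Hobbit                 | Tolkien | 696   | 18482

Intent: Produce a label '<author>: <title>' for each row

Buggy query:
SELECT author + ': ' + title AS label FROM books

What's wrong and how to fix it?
Bug: SQLite uses || for string concatenation; + coerces text to numbers (yielding 0)

Fix: Use the || operator for string concatenation

Corrected query:
SELECT author || ': ' || title AS label FROM books

Result:
label                              
-----------------------------------
Asimov: Nightfall                  
Tolkien: The Fellowship of the Ring
Tolkien: The Fellowship of the Ring
Tolkien: The Two Towers            
Tolkien: The Silmarillion          
Asimov: Second Foundation          
Tolkien: The Hobbit                
Tolkien: The Hobbit                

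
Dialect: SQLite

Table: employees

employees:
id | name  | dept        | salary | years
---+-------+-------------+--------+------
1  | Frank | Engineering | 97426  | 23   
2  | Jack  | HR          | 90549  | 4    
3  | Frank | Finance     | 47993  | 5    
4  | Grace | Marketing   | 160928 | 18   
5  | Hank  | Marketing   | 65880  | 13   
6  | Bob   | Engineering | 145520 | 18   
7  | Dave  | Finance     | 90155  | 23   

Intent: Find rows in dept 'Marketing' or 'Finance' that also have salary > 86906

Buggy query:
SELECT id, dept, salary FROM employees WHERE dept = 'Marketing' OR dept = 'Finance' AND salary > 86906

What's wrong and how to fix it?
Bug: AND binds tighter than OR, so this parses as dept = 'Marketing' OR (dept = 'Finance' AND salary > 86906)

Fix: Group the OR with parentheses (or use IN), then AND the threshold

Corrected query:
SELECT id, dept, salary FROM employees WHERE (dept = 'Marketing' OR dept = 'Finance') AND salary > 86906

Result:
id | dept      | salary
---+-----------+-------
4  | Marketing | 160928
7  | Finance   | 90155 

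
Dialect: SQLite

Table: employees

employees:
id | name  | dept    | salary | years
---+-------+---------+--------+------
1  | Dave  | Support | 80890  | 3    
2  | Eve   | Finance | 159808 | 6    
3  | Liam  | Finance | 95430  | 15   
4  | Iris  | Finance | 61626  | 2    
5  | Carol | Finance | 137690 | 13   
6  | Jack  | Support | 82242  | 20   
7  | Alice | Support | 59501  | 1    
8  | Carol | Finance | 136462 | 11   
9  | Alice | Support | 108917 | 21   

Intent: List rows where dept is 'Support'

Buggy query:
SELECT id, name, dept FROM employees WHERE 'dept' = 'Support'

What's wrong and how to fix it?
Bug: 'dept' in single quotes is a string literal, not the column; the comparison is literal-vs-literal and never true

Fix: Remove the quotes around the column name (or use double quotes for an identifier)

Corrected query:
SELECT id, name, dept FROM employees WHERE dept = 'Support'

Result:
id | name  | dept   
---+-------+--------
1  | Dave  | Support
6  | Jack  | Support
7  | Alice | Support
9  | Alice | Support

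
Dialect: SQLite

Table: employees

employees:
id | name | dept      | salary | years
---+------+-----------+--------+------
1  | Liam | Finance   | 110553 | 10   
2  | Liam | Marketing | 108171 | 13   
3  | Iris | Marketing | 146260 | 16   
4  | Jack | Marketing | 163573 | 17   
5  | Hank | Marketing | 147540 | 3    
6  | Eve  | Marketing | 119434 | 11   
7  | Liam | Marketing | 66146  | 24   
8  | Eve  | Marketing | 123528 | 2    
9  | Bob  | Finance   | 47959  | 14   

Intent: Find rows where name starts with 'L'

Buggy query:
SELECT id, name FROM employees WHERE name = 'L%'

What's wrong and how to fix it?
Bug: Wildcards only work with LIKE; '=' treats '%' as a literal character

Fix: Replace '=' with LIKE so 'L%' is treated as a pattern

Corrected query:
SELECT id, name FROM employees WHERE name LIKE 'L%'

Result:
id | name
---+-----
1  | Liam
2  | Liam
7  | Liam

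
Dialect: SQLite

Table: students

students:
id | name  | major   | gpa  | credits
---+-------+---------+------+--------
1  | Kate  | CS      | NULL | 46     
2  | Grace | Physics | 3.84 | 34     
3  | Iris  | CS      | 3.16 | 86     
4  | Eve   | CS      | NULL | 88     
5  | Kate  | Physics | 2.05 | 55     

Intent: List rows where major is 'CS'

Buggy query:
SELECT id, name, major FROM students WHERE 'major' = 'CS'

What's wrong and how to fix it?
Bug: 'major' in single quotes is a string literal, not the column; the comparison is literal-vs-literal and never true

Fix: Reference the column as major without single quotes

Corrected query:
SELECT id, name, major FROM students WHERE major = 'CS'

Result:
id | name | major
---+------+------
1  | Kate | CS   
3  | Iris | CS   
4  | Eve  | CS   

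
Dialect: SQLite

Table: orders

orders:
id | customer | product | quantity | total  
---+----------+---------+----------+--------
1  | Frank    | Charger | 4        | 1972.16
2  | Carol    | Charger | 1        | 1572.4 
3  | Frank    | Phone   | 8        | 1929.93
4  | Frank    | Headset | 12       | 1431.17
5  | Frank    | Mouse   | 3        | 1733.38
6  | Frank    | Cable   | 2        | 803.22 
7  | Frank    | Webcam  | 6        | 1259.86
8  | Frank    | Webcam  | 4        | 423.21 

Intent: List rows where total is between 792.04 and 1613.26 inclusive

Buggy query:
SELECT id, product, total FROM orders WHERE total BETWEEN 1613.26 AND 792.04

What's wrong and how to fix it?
Bug: The bounds are reversed; BETWEEN a AND b requires a <= b to match anything

Fix: Write BETWEEN 792.04 AND 1613.26

Corrected query:
SELECT id, product, total FROM orders WHERE total BETWEEN 792.04 AND 1613.26

Result:
id | product | total  
---+---------+--------
2  | Charger | 1572.4 
4  | Headset | 1431.17
6  | Cable   | 803.22 
7  | Webcam  | 1259.86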